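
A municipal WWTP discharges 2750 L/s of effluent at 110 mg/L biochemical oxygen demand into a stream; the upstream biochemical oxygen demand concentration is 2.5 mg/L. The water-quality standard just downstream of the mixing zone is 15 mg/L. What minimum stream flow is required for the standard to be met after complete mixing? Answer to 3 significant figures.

20900 L/s

Set C_mix = 15: (Q·2.500 + 2750·110.0) / (Q + 2750) = 15
→ Q = 2750·(110.0 − 15)/(15 − 2.500) = 20900 L/s.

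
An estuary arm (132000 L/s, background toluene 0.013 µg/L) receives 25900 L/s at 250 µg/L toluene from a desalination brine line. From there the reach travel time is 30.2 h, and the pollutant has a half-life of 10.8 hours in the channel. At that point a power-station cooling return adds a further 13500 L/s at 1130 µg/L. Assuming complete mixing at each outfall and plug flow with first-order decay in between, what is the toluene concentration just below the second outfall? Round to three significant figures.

94.4 µg/L

Mixed concentration C = ΣQC/ΣQ = (132000·0.01300 + 25900·250.0) / 157900 = 6477000/157900 = 41.02 µg/L; combined flow 157900 L/s.
Half-life 10.8 h → k = ln 2 / 10.8 = 0.06418 h⁻¹ = 1.540 d⁻¹.
Decay over the reach: 41.02·exp(−kt) = 41.02·0.1440 = 5.905 µg/L.
At the second outfall, C = (157900·5.905 + 13500·1130) / (157900 + 13500) = 94.44 µg/L.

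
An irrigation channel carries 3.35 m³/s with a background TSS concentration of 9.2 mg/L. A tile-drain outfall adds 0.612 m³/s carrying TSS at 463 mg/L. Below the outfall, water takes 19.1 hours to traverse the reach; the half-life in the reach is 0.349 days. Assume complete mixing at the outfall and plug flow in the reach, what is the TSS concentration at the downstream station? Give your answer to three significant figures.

16.3 mg/L

Conservation of mass: C = (3.350·9.200 + 0.6120·463.0) / 3.962 = 314.2/3.962 = 79.30 mg/L.
Half-life 0.349 d → k = ln 2 / 0.349 = 1.986 d⁻¹.
Applying C = C₀e^(−kt): 79.30 × 0.2059 = 16.32 mg/L.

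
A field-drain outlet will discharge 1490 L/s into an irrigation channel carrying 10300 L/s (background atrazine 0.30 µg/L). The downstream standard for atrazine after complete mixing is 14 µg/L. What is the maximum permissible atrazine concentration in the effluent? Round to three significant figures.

At the limit, (Qr·Cr + Qe·Cₑ)/(Qr + Qe) = 14:
Cₑ = (11790·14 − 10300·0.3000) / 1490 = 108.7 µg/L.

109 µg/L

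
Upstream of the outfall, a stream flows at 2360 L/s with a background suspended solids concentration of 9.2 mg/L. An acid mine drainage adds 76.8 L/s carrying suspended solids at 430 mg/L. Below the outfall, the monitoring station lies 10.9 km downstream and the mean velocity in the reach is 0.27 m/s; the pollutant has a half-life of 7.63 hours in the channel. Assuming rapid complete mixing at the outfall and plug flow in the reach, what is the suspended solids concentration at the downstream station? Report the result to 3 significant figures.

8.11 mg/L

Flow-weighted average: C = (2360·9.200 + 76.80·430.0) / 2437 = 54740/2437 = 22.46 mg/L.
Travel time t = 10.9·1000 / 0.27 = 40370 s = 11.21 h.
Half-life 7.63 h → k = ln 2 / 7.63 = 0.09084 h⁻¹ = 2.180 d⁻¹.
Decay over the reach: 22.46·exp(−kt) = 22.46·0.3611 = 8.110 mg/L.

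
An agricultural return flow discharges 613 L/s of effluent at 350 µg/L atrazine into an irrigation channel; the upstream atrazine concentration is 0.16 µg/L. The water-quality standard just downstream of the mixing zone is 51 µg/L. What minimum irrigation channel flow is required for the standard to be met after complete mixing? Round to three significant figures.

3610 L/s

Set C_mix = 51: (Q·0.1600 + 613.0·350.0) / (Q + 613.0) = 51
→ Q = 613.0·(350.0 − 51)/(51 − 0.1600) = 3605 L/s.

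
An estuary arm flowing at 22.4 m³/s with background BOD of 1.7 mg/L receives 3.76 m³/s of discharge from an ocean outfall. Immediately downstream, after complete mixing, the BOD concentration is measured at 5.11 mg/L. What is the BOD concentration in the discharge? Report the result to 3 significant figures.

25.4 mg/L

Mass balance: 22.40·1.700 + 3.760·Cₑ = 26.16·5.110
→ Cₑ = (26.16·5.110 − 22.40·1.700) / 3.760 = 25.42 mg/L.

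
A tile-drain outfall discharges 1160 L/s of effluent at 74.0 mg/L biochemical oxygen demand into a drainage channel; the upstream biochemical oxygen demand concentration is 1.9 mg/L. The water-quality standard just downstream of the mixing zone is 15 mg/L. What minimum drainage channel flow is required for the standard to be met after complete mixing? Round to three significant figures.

5220 L/s

Set C_mix = 15: (Q·1.900 + 1160·74.00) / (Q + 1160) = 15
→ Q = 1160·(74.00 − 15)/(15 − 1.900) = 5224 L/s.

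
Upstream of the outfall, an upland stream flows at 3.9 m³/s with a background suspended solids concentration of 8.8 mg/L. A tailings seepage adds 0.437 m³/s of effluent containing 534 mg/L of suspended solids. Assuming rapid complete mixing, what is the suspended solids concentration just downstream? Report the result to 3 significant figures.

Mass balance: C = (3.900·8.800 + 0.4370·534.0) / 4.337 = 267.7/4.337 = 61.72 mg/L.

61.7 mg/L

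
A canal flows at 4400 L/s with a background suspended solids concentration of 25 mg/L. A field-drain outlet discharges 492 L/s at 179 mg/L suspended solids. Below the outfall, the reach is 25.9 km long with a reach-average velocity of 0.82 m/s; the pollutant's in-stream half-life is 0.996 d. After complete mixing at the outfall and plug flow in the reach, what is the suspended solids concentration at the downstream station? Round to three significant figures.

Conservation of mass: C = (4400·25.00 + 492.0·179.0) / 4892 = 198100/4892 = 40.49 mg/L.
Travel time t = 25.9·1000 / 0.82 = 31590 s = 8.774 h.
Half-life 0.996 d → k = ln 2 / 0.996 = 0.6959 d⁻¹.
First-order decay: C = 40.49·exp(−k·t) = 40.49·0.7754 = 31.39 mg/L.

31.4 mg/L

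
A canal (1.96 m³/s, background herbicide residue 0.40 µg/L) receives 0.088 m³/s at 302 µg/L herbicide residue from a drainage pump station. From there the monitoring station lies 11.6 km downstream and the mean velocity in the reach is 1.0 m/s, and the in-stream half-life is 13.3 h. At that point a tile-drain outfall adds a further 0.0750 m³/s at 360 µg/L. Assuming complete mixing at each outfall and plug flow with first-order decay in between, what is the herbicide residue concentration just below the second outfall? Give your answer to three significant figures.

23.6 µg/L

Flow-weighted average: C = (1.960·0.4000 + 0.08800·302.0) / 2.048 = 27.36/2.048 = 13.36 µg/L; combined flow 2.048 m³/s.
Travel time t = 11.6·1000 / 1.0 = 11600 s = 3.222 h.
Half-life 13.3 h → k = ln 2 / 13.3 = 0.05212 h⁻¹ = 1.251 d⁻¹.
Decay over the reach: 13.36·exp(−kt) = 13.36·0.8454 = 11.29 µg/L.
At the second outfall, C = (2.048·11.29 + 0.07500·360.0) / (2.048 + 0.07500) = 23.61 µg/L.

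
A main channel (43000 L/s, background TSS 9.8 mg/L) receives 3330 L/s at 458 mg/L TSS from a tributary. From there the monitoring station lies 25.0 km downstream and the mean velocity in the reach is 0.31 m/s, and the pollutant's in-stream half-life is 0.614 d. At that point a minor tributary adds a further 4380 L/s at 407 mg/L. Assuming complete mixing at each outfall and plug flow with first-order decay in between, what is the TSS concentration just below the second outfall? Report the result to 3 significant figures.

48.5 mg/L

Mass balance: C = (43000·9.800 + 3330·458.0) / 46330 = 1947000/46330 = 42.01 mg/L; combined flow 46330 L/s.
Travel time t = 25.0·1000 / 0.31 = 80650 s = 22.40 h.
Half-life 0.614 d → k = ln 2 / 0.614 = 1.129 d⁻¹.
Decay over the reach: 42.01·exp(−kt) = 42.01·0.3486 = 14.65 mg/L.
At the second outfall, C = (46330·14.65 + 4380·407.0) / (46330 + 4380) = 48.54 mg/L.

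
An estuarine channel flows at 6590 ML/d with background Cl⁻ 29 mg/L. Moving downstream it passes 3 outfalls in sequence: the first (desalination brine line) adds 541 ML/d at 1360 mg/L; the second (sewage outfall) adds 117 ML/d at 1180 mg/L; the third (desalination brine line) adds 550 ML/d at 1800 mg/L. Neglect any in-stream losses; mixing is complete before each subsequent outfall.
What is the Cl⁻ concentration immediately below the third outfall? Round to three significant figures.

264 mg/L

After outfall 1: Q = 6590 + 541.0 = 7131 ML/d; C = (6590·29.00 + 541.0·1360)/7131 = 130.0 mg/L.
After outfall 2: Q = 7131 + 117.0 = 7248 ML/d; C = (7131·130.0 + 117.0·1180)/7248 = 146.9 mg/L.
After outfall 3: Q = 7248 + 550.0 = 7798 ML/d; C = (7248·146.9 + 550.0·1800)/7798 = 263.5 mg/L.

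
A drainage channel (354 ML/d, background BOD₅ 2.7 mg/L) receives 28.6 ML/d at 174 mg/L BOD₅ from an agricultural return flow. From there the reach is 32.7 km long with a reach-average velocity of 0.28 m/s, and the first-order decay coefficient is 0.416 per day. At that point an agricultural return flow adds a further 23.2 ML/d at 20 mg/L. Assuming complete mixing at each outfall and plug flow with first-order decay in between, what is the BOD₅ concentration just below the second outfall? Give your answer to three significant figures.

Mass balance: C = (354.0·2.700 + 28.60·174.0) / 382.6 = 5932/382.6 = 15.50 mg/L; combined flow 382.6 ML/d.
Travel time t = 32.7·1000 / 0.28 = 116800 s = 32.44 h.
First-order decay: C = 15.50·exp(−k·t) = 15.50·0.5699 = 8.836 mg/L.
Second outfall: C = (382.6·8.836 + 23.20·20.00)/405.8 = 9.474 mg/L.

9.47 mg/L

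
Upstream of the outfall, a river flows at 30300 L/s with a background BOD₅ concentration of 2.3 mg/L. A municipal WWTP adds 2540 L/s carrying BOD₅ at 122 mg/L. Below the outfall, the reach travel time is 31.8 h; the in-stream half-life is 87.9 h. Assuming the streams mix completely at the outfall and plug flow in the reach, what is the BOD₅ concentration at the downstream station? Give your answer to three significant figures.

8.99 mg/L

Mixed concentration C = ΣQC/ΣQ = (30300·2.300 + 2540·122.0) / 32840 = 379600/32840 = 11.56 mg/L.
Half-life 87.9 h → k = ln 2 / 87.9 = 0.007886 h⁻¹ = 0.1893 d⁻¹.
Applying C = C₀e^(−kt): 11.56 × 0.7782 = 8.995 mg/L.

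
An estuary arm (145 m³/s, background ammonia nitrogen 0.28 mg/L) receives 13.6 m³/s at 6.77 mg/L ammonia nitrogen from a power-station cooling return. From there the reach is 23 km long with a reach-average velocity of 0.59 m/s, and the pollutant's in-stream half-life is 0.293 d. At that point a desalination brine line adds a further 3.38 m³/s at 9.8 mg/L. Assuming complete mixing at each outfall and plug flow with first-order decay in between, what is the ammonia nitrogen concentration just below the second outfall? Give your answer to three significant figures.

Mixed concentration C = ΣQC/ΣQ = (145.0·0.2800 + 13.60·6.770) / 158.6 = 132.7/158.6 = 0.8365 mg/L; combined flow 158.6 m³/s.
Travel time t = 23·1000 / 0.59 = 38980 s = 10.83 h.
Half-life 0.293 d → k = ln 2 / 0.293 = 2.366 d⁻¹.
After decay, C = 0.8365 × e^(−kt) = 0.8365 × 0.3439 = 0.2877 mg/L.
Second outfall: C = (158.6·0.2877 + 3.380·9.800)/162.0 = 0.4862 mg/L.

0.486 mg/L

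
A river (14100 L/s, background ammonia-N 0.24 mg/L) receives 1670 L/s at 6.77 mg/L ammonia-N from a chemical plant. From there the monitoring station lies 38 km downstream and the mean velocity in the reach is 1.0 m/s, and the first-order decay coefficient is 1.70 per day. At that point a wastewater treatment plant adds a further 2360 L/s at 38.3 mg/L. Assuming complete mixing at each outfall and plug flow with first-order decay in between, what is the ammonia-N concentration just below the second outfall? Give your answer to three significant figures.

Mixed concentration C = ΣQC/ΣQ = (14100·0.2400 + 1670·6.770) / 15770 = 14690/15770 = 0.9315 mg/L; combined flow 15770 L/s.
Travel time t = 38·1000 / 1.0 = 38000 s = 10.56 h.
First-order decay: C = 0.9315·exp(−k·t) = 0.9315·0.4735 = 0.4410 mg/L.
Second outfall: C = (15770·0.4410 + 2360·38.30)/18130 = 5.369 mg/L.

5.37 mg/L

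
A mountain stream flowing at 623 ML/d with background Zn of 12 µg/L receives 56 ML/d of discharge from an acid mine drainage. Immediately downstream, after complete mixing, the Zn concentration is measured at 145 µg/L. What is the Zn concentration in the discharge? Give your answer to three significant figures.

Mass balance: 623.0·12.00 + 56.00·Cₑ = 679.0·145.0
→ Cₑ = (679.0·145.0 − 623.0·12.00) / 56.00 = 1625 µg/L.

1620 µg/L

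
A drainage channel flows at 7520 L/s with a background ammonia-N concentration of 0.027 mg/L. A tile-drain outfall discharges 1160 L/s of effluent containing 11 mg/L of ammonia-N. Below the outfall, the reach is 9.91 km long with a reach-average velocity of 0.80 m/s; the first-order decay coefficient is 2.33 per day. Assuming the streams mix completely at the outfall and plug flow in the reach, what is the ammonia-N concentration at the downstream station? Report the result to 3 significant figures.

Mass balance: C = (7520·0.02700 + 1160·11.00) / 8680 = 12960/8680 = 1.493 mg/L.
Travel time t = 9.91·1000 / 0.80 = 12390 s = 3.441 h.
Decay over the reach: 1.493·exp(−kt) = 1.493·0.7160 = 1.069 mg/L.

1.07 mg/L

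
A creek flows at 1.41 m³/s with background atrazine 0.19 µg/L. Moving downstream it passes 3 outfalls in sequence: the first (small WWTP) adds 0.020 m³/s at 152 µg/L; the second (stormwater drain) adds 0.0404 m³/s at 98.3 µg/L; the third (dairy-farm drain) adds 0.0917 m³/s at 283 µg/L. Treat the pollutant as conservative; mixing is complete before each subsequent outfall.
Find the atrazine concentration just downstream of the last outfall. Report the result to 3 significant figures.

After outfall 1: Q = 1.410 + 0.02000 = 1.430 m³/s; C = (1.410·0.1900 + 0.02000·152.0)/1.430 = 2.313 µg/L.
After outfall 2: Q = 1.430 + 0.04040 = 1.470 m³/s; C = (1.430·2.313 + 0.04040·98.30)/1.470 = 4.951 µg/L.
After outfall 3: Q = 1.470 + 0.09170 = 1.562 m³/s; C = (1.470·4.951 + 0.09170·283.0)/1.562 = 21.27 µg/L.

21.3 µg/L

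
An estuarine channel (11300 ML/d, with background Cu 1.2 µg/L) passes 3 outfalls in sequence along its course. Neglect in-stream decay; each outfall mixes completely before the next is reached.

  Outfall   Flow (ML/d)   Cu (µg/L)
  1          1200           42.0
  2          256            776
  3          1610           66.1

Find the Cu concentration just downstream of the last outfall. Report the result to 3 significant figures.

25.7 µg/L

After outfall 1: Q = 11300 + 1200 = 12500 ML/d; C = (11300·1.200 + 1200·42.00)/12500 = 5.117 µg/L.
After outfall 2: Q = 12500 + 256.0 = 12760 ML/d; C = (12500·5.117 + 256.0·776.0)/12760 = 20.59 µg/L.
After outfall 3: Q = 12760 + 1610 = 14370 ML/d; C = (12760·20.59 + 1610·66.10)/14370 = 25.69 µg/L.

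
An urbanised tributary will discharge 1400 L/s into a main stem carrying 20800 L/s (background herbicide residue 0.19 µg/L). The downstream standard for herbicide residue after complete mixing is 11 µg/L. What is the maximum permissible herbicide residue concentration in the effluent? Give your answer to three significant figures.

172 µg/L

At the limit, (Qr·Cr + Qe·Cₑ)/(Qr + Qe) = 11:
Cₑ = (22200·11 − 20800·0.1900) / 1400 = 171.6 µg/L.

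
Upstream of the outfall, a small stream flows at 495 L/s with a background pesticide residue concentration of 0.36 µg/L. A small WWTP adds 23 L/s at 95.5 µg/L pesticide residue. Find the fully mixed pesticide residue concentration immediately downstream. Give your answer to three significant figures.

Conservation of mass: C = (495.0·0.3600 + 23.00·95.50) / 518.0 = 2375/518.0 = 4.584 µg/L.

4.58 µg/L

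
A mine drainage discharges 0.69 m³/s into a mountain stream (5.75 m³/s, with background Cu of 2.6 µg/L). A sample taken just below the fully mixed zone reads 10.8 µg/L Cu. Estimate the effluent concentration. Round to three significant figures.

Mass balance: 5.750·2.600 + 0.6900·Cₑ = 6.440·10.80
→ Cₑ = (6.440·10.80 − 5.750·2.600) / 0.6900 = 79.13 µg/L.

79.1 µg/L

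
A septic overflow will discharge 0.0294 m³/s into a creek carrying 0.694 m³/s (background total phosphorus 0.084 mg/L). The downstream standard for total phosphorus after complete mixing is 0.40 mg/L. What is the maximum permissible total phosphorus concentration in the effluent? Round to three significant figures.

At the limit, (Qr·Cr + Qe·Cₑ)/(Qr + Qe) = 0.40:
Cₑ = (0.7234·0.40 − 0.6940·0.08400) / 0.02940 = 7.859 mg/L.

7.86 mg/L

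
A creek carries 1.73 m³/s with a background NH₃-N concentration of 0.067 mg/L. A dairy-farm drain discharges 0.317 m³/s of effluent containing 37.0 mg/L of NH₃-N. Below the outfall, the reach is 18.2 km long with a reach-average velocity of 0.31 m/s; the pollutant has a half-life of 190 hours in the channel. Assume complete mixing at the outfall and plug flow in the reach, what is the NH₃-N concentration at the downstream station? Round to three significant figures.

Mass balance: C = (1.730·0.06700 + 0.3170·37.00) / 2.047 = 11.84/2.047 = 5.786 mg/L.
Travel time t = 18.2·1000 / 0.31 = 58710 s = 16.31 h.
Half-life 190 h → k = ln 2 / 190 = 0.003648 h⁻¹ = 0.08756 d⁻¹.
Decay over the reach: 5.786·exp(−kt) = 5.786·0.9422 = 5.452 mg/L.

5.45 mg/L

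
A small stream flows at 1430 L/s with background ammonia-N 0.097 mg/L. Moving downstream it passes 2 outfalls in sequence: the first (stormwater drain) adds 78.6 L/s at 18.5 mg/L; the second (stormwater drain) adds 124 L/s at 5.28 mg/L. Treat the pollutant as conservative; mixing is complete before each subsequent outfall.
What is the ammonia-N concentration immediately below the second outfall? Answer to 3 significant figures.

1.38 mg/L

Below outfall 1: Q → 1509 L/s, C = (1430·0.09700 + 78.60·18.50)/1509 = 1.056 mg/L.
Below outfall 2: Q → 1633 L/s, C = (1509·1.056 + 124.0·5.280)/1633 = 1.377 mg/L.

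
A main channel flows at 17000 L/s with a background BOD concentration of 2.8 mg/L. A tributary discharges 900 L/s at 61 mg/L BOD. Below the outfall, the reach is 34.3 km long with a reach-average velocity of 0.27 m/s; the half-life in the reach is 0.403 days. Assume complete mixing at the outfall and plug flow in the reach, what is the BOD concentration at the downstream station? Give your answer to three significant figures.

0.457 mg/L

Mass balance: C = (17000·2.800 + 900.0·61.00) / 17900 = 102500/17900 = 5.726 mg/L.
Travel time t = 34.3·1000 / 0.27 = 127000 s = 35.29 h.
Half-life 0.403 d → k = ln 2 / 0.403 = 1.720 d⁻¹.
Decay over the reach: 5.726·exp(−kt) = 5.726·0.07974 = 0.4566 mg/L.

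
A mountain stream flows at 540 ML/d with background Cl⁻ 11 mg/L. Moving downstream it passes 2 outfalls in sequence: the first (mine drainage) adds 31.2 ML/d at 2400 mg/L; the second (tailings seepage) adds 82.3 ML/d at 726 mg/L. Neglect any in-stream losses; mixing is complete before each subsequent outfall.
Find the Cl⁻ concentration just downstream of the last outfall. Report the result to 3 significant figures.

215 mg/L

Below outfall 1: Q → 571.2 ML/d, C = (540.0·11.00 + 31.20·2400)/571.2 = 141.5 mg/L.
Below outfall 2: Q → 653.5 ML/d, C = (571.2·141.5 + 82.30·726.0)/653.5 = 215.1 mg/L.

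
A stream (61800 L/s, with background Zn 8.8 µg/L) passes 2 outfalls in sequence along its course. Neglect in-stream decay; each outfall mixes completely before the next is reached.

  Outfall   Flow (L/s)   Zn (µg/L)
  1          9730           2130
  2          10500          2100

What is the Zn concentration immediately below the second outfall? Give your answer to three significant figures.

After outfall 1: Q = 61800 + 9730 = 71530 L/s; C = (61800·8.800 + 9730·2130)/71530 = 297.3 µg/L.
After outfall 2: Q = 71530 + 10500 = 82030 L/s; C = (71530·297.3 + 10500·2100)/82030 = 528.1 µg/L.

528 µg/L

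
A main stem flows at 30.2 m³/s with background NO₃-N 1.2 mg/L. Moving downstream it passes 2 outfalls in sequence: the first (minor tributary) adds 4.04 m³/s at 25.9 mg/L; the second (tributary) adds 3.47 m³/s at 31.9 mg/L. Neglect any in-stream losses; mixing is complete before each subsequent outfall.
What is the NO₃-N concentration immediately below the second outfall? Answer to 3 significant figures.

6.67 mg/L

Outfall 1: combined Q = 34.24 m³/s; C = (30.20·1.200 + 4.040·25.90)/34.24 = 4.114 mg/L.
Outfall 2: combined Q = 37.71 m³/s; C = (34.24·4.114 + 3.470·31.90)/37.71 = 6.671 mg/L.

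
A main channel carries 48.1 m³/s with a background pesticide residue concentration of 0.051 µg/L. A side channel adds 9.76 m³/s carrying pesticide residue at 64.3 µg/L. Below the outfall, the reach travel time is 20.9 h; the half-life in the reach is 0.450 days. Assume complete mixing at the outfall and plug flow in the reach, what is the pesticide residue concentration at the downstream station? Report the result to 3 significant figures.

2.85 µg/L

Mixed concentration C = ΣQC/ΣQ = (48.10·0.05100 + 9.760·64.30) / 57.86 = 630.0/57.86 = 10.89 µg/L.
Half-life 0.450 d → k = ln 2 / 0.450 = 1.540 d⁻¹.
Applying C = C₀e^(−kt): 10.89 × 0.2615 = 2.847 µg/L.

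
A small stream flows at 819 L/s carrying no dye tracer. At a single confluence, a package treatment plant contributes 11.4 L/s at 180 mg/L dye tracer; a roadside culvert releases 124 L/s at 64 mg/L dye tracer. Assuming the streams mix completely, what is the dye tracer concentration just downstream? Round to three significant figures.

Mixed concentration C = ΣQC/ΣQ = (819.0·0 + 11.40·180.0 + 124.0·64.00) / 954.4 = 9988/954.4 = 10.47 mg/L.

10.5 mg/L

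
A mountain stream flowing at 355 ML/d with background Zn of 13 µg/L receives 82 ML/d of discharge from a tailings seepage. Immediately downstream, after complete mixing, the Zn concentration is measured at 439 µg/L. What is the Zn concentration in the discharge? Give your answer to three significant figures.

2280 µg/L

Mass balance: 355.0·13.00 + 82.00·Cₑ = 437.0·439.0
→ Cₑ = (437.0·439.0 − 355.0·13.00) / 82.00 = 2283 µg/L.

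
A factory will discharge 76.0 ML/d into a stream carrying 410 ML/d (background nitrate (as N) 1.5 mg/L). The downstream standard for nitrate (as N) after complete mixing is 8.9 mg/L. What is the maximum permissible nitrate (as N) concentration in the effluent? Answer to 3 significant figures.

48.8 mg/L

At the limit, (Qr·Cr + Qe·Cₑ)/(Qr + Qe) = 8.9:
Cₑ = (486.0·8.9 − 410.0·1.500) / 76.00 = 48.82 mg/L.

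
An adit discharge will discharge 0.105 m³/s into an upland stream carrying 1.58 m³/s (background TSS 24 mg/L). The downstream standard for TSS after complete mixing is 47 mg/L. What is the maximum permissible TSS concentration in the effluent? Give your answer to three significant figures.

393 mg/L

At the limit, (Qr·Cr + Qe·Cₑ)/(Qr + Qe) = 47:
Cₑ = (1.685·47 − 1.580·24.00) / 0.1050 = 393.1 mg/L.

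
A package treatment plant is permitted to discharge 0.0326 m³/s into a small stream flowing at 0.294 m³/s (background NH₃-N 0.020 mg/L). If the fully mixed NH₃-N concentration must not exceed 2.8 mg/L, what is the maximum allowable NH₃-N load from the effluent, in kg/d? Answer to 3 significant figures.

78.5 kg/d

Mass balance at the limit: 0.2940·0.02000 + 0.03260·Cₑ = 0.3266·2.8 → Cₑ = 27.87 mg/L.
Load = 0.03260 m³/s × 27.87 g/m³ × 86 400 s/d = 78.50 kg/d.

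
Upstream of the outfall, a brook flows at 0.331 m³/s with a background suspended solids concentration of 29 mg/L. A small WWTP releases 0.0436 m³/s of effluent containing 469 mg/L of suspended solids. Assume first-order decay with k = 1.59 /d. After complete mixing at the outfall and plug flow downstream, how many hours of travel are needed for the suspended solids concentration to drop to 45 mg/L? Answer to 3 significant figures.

8.72 h

After mixing, C = (0.3310·29.00 + 0.04360·469.0) / 0.3746 = 30.05/0.3746 = 80.21 mg/L.
80.21·exp(−k·t) = 45 → t = ln(80.21/45)/k = 31410 s = 8.725 h.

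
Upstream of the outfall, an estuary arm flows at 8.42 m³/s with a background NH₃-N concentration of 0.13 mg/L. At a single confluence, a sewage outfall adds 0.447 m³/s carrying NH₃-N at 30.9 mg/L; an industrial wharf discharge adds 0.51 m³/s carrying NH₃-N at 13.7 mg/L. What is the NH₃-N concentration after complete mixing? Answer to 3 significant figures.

2.33 mg/L

Conservation of mass: C = (8.420·0.1300 + 0.4470·30.90 + 0.5100·13.70) / 9.377 = 21.89/9.377 = 2.335 mg/L.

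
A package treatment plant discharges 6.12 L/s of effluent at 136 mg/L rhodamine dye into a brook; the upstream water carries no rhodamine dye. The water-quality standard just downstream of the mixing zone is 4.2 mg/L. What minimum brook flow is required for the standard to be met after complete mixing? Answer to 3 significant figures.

Set C_mix = 4.2: (Q·0 + 6.120·136.0) / (Q + 6.120) = 4.2
→ Q = 6.120·(136.0 − 4.2)/(4.2 − 0) = 192.1 L/s.

192 L/s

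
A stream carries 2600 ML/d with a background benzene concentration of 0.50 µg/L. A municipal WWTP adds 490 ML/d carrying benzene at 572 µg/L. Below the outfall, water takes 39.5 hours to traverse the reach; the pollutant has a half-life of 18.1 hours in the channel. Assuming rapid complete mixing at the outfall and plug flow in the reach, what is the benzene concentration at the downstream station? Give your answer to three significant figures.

20.1 µg/L

After mixing, C = (2600·0.5000 + 490.0·572.0) / 3090 = 281600/3090 = 91.13 µg/L.
Half-life 18.1 h → k = ln 2 / 18.1 = 0.03830 h⁻¹ = 0.9191 d⁻¹.
Decay over the reach: 91.13·exp(−kt) = 91.13·0.2203 = 20.08 µg/L.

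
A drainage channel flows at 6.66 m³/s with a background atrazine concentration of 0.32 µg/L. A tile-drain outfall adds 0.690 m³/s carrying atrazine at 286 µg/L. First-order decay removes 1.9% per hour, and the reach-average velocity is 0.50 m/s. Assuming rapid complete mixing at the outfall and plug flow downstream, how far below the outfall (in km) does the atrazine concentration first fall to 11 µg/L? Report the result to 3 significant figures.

84.7 km

Conservation of mass: C = (6.660·0.3200 + 0.6900·286.0) / 7.350 = 199.5/7.350 = 27.14 µg/L.
1.9%/h lost → k = −ln(1 − 0.019) = 0.01918 h⁻¹.
Set 27.14·exp(−k·t) = 11 → t = ln(27.14/11)/k = 169500 s = 47.08 h.
Distance = v·t = 0.50·169500 = 84740 m = 84.74 km.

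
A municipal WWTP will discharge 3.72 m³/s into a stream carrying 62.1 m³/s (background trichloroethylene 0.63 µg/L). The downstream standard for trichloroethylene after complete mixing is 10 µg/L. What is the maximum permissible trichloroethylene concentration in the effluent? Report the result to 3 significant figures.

166 µg/L

At the limit, (Qr·Cr + Qe·Cₑ)/(Qr + Qe) = 10:
Cₑ = (65.82·10 − 62.10·0.6300) / 3.720 = 166.4 µg/L.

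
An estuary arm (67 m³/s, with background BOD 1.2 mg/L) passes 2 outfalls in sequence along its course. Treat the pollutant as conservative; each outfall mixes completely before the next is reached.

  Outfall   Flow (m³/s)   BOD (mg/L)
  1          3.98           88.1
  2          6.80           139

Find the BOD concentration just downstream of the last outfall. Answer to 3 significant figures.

17.7 mg/L

Outfall 1: combined Q = 70.98 m³/s; C = (67.00·1.200 + 3.980·88.10)/70.98 = 6.073 mg/L.
Outfall 2: combined Q = 77.78 m³/s; C = (70.98·6.073 + 6.800·139.0)/77.78 = 17.69 mg/L.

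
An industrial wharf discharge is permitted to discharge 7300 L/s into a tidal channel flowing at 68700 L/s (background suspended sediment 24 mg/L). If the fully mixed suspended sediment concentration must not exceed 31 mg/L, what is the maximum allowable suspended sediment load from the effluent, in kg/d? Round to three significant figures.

61100 kg/d

Mass balance at the limit: 68700·24.00 + 7300·Cₑ = 76000·31 → Cₑ = 96.88 mg/L.
7300 L/s = 7.300 m³/s. Load = 7.300 m³/s × 96.88 g/m³ × 86 400 s/d = 61100 kg/d.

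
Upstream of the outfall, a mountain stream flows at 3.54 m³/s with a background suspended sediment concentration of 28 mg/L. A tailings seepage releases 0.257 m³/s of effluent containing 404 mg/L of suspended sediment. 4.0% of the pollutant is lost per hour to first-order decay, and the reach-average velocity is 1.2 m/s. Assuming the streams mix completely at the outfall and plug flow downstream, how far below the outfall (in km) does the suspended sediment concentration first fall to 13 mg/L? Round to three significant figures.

Flow-weighted average: C = (3.540·28.00 + 0.2570·404.0) / 3.797 = 202.9/3.797 = 53.45 mg/L.
4.0%/h lost → k = −ln(1 − 0.04) = 0.04082 h⁻¹.
Set 53.45·exp(−k·t) = 13 → t = ln(53.45/13)/k = 124700 s = 34.63 h.
Distance = v·t = 1.2·124700 = 149600 m = 149.6 km.

150 km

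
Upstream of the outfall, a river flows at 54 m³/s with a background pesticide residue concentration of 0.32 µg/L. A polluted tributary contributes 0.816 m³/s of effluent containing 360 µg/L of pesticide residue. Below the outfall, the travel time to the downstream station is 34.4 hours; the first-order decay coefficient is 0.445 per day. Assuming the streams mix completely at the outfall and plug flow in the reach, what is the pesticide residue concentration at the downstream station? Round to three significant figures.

3.00 µg/L

Conservation of mass: C = (54.00·0.3200 + 0.8160·360.0) / 54.82 = 311.0/54.82 = 5.674 µg/L.
First-order decay: C = 5.674·exp(−k·t) = 5.674·0.5284 = 2.998 µg/L.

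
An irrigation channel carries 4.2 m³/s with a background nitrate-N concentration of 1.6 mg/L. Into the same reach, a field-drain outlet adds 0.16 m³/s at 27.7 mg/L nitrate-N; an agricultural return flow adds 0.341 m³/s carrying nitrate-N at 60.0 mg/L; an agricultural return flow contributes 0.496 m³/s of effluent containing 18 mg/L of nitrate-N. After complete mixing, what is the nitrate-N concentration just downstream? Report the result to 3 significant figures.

7.80 mg/L

Conservation of mass: C = (4.200·1.600 + 0.1600·27.70 + 0.3410·60.00 + 0.4960·18.00) / 5.197 = 40.54/5.197 = 7.801 mg/L.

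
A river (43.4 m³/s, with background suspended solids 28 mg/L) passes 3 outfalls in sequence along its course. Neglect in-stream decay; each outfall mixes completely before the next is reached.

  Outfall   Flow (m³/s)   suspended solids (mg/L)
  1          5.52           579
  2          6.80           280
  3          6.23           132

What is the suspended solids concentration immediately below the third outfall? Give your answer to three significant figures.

115 mg/L

After outfall 1: Q = 43.40 + 5.520 = 48.92 m³/s; C = (43.40·28.00 + 5.520·579.0)/48.92 = 90.17 mg/L.
After outfall 2: Q = 48.92 + 6.800 = 55.72 m³/s; C = (48.92·90.17 + 6.800·280.0)/55.72 = 113.3 mg/L.
After outfall 3: Q = 55.72 + 6.230 = 61.95 m³/s; C = (55.72·113.3 + 6.230·132.0)/61.95 = 115.2 mg/L.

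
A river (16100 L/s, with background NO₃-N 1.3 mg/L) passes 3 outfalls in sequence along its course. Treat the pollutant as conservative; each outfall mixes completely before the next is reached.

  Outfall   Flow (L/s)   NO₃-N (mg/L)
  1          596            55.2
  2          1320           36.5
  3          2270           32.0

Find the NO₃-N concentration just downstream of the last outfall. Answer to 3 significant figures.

8.61 mg/L

Outfall 1: combined Q = 16700 L/s; C = (16100·1.300 + 596.0·55.20)/16700 = 3.224 mg/L.
Outfall 2: combined Q = 18020 L/s; C = (16700·3.224 + 1320·36.50)/18020 = 5.662 mg/L.
Outfall 3: combined Q = 20290 L/s; C = (18020·5.662 + 2270·32.00)/20290 = 8.609 mg/L.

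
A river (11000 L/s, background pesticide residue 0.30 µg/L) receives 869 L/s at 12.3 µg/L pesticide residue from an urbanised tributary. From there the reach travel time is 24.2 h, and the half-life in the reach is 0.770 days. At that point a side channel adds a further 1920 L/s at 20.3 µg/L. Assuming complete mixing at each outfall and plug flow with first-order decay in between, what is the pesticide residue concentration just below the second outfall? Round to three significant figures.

3.24 µg/L

Conservation of mass: C = (11000·0.3000 + 869.0·12.30) / 11870 = 13990/11870 = 1.179 µg/L; combined flow 11870 L/s.
Half-life 0.770 d → k = ln 2 / 0.770 = 0.9002 d⁻¹.
First-order decay: C = 1.179·exp(−k·t) = 1.179·0.4035 = 0.4755 µg/L.
At the second outfall, C = (11870·0.4755 + 1920·20.30) / (11870 + 1920) = 3.236 µg/L.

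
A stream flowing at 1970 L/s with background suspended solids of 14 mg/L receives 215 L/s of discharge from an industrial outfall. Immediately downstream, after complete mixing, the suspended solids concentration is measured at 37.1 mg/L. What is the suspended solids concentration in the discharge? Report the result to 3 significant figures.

Mass balance: 1970·14.00 + 215.0·Cₑ = 2185·37.10
→ Cₑ = (2185·37.10 − 1970·14.00) / 215.0 = 248.8 mg/L.

249 mg/L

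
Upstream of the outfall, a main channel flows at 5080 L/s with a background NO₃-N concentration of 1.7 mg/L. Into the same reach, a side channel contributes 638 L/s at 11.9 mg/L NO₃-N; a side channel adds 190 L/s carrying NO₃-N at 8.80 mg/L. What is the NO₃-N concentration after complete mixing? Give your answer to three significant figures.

3.03 mg/L

Conservation of mass: C = (5080·1.700 + 638.0·11.90 + 190.0·8.800) / 5908 = 17900/5908 = 3.030 mg/L.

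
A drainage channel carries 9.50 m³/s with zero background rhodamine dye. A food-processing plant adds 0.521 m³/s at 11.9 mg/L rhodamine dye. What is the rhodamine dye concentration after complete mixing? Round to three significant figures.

0.619 mg/L

Mixed concentration C = ΣQC/ΣQ = (9.500·0 + 0.5210·11.90) / 10.02 = 6.200/10.02 = 0.6187 mg/L.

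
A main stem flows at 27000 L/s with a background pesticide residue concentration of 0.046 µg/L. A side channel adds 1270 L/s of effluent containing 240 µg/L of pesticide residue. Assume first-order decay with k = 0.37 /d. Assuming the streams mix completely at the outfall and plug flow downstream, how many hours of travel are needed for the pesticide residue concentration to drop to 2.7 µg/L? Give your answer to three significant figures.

90.1 h

Conservation of mass: C = (27000·0.04600 + 1270·240.0) / 28270 = 306000/28270 = 10.83 µg/L.
10.83·exp(−k·t) = 2.7 → t = ln(10.83/2.7)/k = 324300 s = 90.08 h.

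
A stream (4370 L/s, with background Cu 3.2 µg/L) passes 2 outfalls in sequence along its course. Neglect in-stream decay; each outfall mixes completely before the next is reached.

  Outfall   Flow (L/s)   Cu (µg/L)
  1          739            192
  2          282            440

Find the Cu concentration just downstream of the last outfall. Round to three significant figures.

51.9 µg/L

Below outfall 1: Q → 5109 L/s, C = (4370·3.200 + 739.0·192.0)/5109 = 30.51 µg/L.
Below outfall 2: Q → 5391 L/s, C = (5109·30.51 + 282.0·440.0)/5391 = 51.93 µg/L.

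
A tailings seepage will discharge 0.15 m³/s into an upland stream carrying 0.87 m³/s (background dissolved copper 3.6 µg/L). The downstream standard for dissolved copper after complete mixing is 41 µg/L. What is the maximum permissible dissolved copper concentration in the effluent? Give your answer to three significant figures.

At the limit, (Qr·Cr + Qe·Cₑ)/(Qr + Qe) = 41:
Cₑ = (1.020·41 − 0.8700·3.600) / 0.1500 = 257.9 µg/L.

258 µg/L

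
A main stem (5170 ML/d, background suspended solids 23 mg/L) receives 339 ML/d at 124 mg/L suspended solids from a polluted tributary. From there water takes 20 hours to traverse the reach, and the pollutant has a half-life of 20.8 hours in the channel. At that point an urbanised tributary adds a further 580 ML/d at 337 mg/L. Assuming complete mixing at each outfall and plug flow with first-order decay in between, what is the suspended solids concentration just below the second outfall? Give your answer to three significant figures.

45.7 mg/L

Conservation of mass: C = (5170·23.00 + 339.0·124.0) / 5509 = 160900/5509 = 29.22 mg/L; combined flow 5509 ML/d.
Half-life 20.8 h → k = ln 2 / 20.8 = 0.03332 h⁻¹ = 0.7998 d⁻¹.
First-order decay: C = 29.22·exp(−k·t) = 29.22·0.5135 = 15.00 mg/L.
Second outfall: C = (5509·15.00 + 580.0·337.0)/6089 = 45.67 mg/L.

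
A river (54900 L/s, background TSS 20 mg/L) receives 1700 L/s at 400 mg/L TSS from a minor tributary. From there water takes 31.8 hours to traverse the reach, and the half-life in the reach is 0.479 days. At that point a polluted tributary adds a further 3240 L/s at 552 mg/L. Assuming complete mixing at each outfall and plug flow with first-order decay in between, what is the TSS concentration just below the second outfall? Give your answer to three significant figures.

Mass balance: C = (54900·20.00 + 1700·400.0) / 56600 = 1778000/56600 = 31.41 mg/L; combined flow 56600 L/s.
Half-life 0.479 d → k = ln 2 / 0.479 = 1.447 d⁻¹.
Applying C = C₀e^(−kt): 31.41 × 0.1470 = 4.618 mg/L.
Second outfall: C = (56600·4.618 + 3240·552.0)/59840 = 34.26 mg/L.

34.3 mg/L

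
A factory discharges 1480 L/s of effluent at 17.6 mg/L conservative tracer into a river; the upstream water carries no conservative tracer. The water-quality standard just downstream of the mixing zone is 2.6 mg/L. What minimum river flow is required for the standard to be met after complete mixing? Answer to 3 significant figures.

8540 L/s

Set C_mix = 2.6: (Q·0 + 1480·17.60) / (Q + 1480) = 2.6
→ Q = 1480·(17.60 − 2.6)/(2.6 − 0) = 8538 L/s.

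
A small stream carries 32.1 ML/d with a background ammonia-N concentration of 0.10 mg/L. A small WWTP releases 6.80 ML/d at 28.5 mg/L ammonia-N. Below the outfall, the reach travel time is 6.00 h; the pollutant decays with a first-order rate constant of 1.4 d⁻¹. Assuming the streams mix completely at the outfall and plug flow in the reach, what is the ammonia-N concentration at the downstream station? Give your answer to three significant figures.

Mass balance: C = (32.10·0.1000 + 6.800·28.50) / 38.90 = 197.0/38.90 = 5.065 mg/L.
After decay, C = 5.065 × e^(−kt) = 5.065 × 0.7047 = 3.569 mg/L.

3.57 mg/L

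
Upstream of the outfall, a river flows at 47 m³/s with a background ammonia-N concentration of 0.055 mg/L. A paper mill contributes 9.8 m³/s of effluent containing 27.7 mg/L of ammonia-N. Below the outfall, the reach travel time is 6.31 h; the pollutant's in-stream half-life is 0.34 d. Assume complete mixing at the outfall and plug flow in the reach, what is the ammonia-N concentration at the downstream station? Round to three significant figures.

2.82 mg/L

Mass balance: C = (47.00·0.05500 + 9.800·27.70) / 56.80 = 274.0/56.80 = 4.825 mg/L.
Half-life 0.34 d → k = ln 2 / 0.34 = 2.039 d⁻¹.
After decay, C = 4.825 × e^(−kt) = 4.825 × 0.5851 = 2.823 mg/L.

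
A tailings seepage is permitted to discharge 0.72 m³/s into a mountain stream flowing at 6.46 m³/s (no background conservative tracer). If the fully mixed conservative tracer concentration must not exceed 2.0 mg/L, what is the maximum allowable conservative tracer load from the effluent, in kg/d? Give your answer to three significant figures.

Mass balance at the limit: 6.460·0 + 0.7200·Cₑ = 7.180·2.0 → Cₑ = 19.94 mg/L.
Load = 0.7200 m³/s × 19.94 g/m³ × 86 400 s/d = 1241 kg/d.

1240 kg/d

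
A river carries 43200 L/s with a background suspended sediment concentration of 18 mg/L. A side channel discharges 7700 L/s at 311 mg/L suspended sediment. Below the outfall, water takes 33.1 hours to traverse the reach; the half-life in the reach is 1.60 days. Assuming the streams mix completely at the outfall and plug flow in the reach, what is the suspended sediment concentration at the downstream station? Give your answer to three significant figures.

Mass balance: C = (43200·18.00 + 7700·311.0) / 50900 = 3172000/50900 = 62.32 mg/L.
Half-life 1.60 d → k = ln 2 / 1.60 = 0.4332 d⁻¹.
Applying C = C₀e^(−kt): 62.32 × 0.5502 = 34.29 mg/L.

34.3 mg/L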